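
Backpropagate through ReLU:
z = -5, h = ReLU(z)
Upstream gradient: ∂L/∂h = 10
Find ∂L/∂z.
∂L/∂z = 0

h = ReLU(-5) = 0
Since z < 0: ∂h/∂z = 0
∂L/∂z = ∂L/∂h · ∂h/∂z = 10 × 0 = 0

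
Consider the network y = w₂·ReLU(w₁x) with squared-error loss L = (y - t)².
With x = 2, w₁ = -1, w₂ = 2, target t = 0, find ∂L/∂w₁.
∂L/∂w₁ = 0

Forward pass:
z = w₁x = -1×2 = -2
h = ReLU(-2) = 0
y = w₂h = 2×0 = 0

Backward pass:
∂L/∂y = 2(y - t) = 2(0 - 0) = 0
∂y/∂h = w₂ = 2
∂h/∂z = 0 (ReLU derivative)
∂z/∂w₁ = x = 2

∂L/∂w₁ = 0 × 2 × 0 × 2 = 0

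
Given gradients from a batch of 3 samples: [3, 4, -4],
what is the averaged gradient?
Average gradient = 1

Average = (1/3)(3 + 4 + -4) = 3/3 = 1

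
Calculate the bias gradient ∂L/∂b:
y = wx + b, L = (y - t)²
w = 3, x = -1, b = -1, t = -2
∂L/∂b = -4

y = wx + b = (3)(-1) + -1 = -4
∂L/∂y = 2(y - t) = 2(-4 - -2) = -4
∂y/∂b = 1
∂L/∂b = ∂L/∂y · ∂y/∂b = -4 × 1 = -4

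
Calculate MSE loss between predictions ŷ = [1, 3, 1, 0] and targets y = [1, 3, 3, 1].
MSE = 1.25

MSE = (1/4)((1-1)² + (3-3)² + (1-3)² + (0-1)²) = (1/4)(0 + 0 + 4 + 1) = 1.25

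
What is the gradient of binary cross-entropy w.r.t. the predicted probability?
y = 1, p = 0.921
∂L/∂p = -1.086

∂L/∂p = -y/p + (1-y)/(1-p) = -1/0.921 + 0 = -1.086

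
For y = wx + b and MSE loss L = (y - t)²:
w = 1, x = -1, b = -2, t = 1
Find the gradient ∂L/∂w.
∂L/∂w = 8

y = wx + b = (1)(-1) + -2 = -3
∂L/∂y = 2(y - t) = 2(-3 - 1) = -8
∂y/∂w = x = -1
∂L/∂w = ∂L/∂y · ∂y/∂w = -8 × -1 = 8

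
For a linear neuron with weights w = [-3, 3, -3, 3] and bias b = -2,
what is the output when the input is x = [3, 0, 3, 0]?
y = -20

y = (-3)(3) + (3)(0) + (-3)(3) + (3)(0) + -2 = -20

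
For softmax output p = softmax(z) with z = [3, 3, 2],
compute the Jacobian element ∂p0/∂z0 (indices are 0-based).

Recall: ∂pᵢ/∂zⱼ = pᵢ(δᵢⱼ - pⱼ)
∂p0/∂z0 = 0.244

p = softmax(z) = [0.4223, 0.4223, 0.1554]
p0 = 0.4223

∂p0/∂z0 = p0(1 - p0) = 0.4223 × (1 - 0.4223) = 0.244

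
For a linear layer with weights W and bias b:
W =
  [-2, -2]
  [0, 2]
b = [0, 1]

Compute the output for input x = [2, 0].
y = [-4, 1]

Wx = [-2×2 + -2×0, 0×2 + 2×0]
   = [-4, 0]
y = Wx + b = [-4 + 0, 0 + 1] = [-4, 1]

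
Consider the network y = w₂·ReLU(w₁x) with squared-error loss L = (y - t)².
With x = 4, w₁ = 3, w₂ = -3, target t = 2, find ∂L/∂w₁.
∂L/∂w₁ = 912

Forward pass:
z = w₁x = 3×4 = 12
h = ReLU(12) = 12
y = w₂h = -3×12 = -36

Backward pass:
∂L/∂y = 2(y - t) = 2(-36 - 2) = -76
∂y/∂h = w₂ = -3
∂h/∂z = 1 (ReLU derivative)
∂z/∂w₁ = x = 4

∂L/∂w₁ = -76 × -3 × 1 × 4 = 912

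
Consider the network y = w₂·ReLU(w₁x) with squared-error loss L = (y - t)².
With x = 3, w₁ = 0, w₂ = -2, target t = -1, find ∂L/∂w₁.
∂L/∂w₁ = 0

Forward pass:
z = w₁x = 0×3 = 0
h = ReLU(0) = 0
y = w₂h = -2×0 = 0

Backward pass:
∂L/∂y = 2(y - t) = 2(0 - -1) = 2
∂y/∂h = w₂ = -2
∂h/∂z = 0 (ReLU derivative)
∂z/∂w₁ = x = 3

∂L/∂w₁ = 2 × -2 × 0 × 3 = 0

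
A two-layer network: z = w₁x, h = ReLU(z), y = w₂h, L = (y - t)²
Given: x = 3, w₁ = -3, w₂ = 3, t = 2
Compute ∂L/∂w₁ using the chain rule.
∂L/∂w₁ = 0

Forward pass:
z = w₁x = -3×3 = -9
h = ReLU(-9) = 0
y = w₂h = 3×0 = 0

Backward pass:
∂L/∂y = 2(y - t) = 2(0 - 2) = -4
∂y/∂h = w₂ = 3
∂h/∂z = 0 (ReLU derivative)
∂z/∂w₁ = x = 3

∂L/∂w₁ = -4 × 3 × 0 × 3 = 0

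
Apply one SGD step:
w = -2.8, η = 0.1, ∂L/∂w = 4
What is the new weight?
w_new = -3.2

w_new = w - η·∂L/∂w = -2.8 - 0.1×(4) = -2.8 - (0.4) = -3.2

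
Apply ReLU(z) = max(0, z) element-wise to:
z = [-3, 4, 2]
h = [0, 4, 2]

ReLU applied element-wise: max(0,-3)=0, max(0,4)=4, max(0,2)=2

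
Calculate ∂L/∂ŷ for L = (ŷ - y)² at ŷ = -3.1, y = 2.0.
∂L/∂ŷ = -10.2

∂L/∂ŷ = 2(ŷ - y) = 2(-3.1 - 2.0) = 2(-5.1) = -10.2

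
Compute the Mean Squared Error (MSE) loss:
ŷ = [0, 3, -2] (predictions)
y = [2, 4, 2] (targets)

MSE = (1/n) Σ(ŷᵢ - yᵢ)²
MSE = 7

MSE = (1/3)((0-2)² + (3-4)² + (-2-2)²) = (1/3)(4 + 1 + 16) = 7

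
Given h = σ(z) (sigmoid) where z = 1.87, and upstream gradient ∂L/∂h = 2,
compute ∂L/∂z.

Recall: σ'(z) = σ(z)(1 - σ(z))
∂L/∂z = 0.2314

σ(1.87) = 0.8665
σ'(1.87) = σ(1.87)(1 - σ(1.87)) = 0.8665 × 0.1335 = 0.1157
∂L/∂z = ∂L/∂h · σ'(z) = 2 × 0.1157 = 0.2314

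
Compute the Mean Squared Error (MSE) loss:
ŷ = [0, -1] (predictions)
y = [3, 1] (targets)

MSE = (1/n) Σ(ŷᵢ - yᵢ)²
MSE = 6.5

MSE = (1/2)((0-3)² + (-1-1)²) = (1/2)(9 + 4) = 6.5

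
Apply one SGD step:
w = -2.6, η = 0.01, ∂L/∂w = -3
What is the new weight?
w_new = -2.57

w_new = w - η·∂L/∂w = -2.6 - 0.01×(-3) = -2.6 - (-0.03) = -2.57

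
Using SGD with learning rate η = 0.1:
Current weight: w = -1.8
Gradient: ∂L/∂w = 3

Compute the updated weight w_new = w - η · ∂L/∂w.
w_new = -2.1

w_new = w - η·∂L/∂w = -1.8 - 0.1×(3) = -1.8 - (0.3) = -2.1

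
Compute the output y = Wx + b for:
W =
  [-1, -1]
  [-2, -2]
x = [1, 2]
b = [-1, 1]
y = [-4, -5]

Wx = [-1×1 + -1×2, -2×1 + -2×2]
   = [-3, -6]
y = Wx + b = [-3 + -1, -6 + 1] = [-4, -5]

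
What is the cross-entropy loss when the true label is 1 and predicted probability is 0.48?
L = 0.734

L = -1·log(0.48) - 0·log(0.52) = -log(0.48) = 0.734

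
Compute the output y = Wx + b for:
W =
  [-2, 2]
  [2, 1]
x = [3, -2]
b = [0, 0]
y = [-10, 4]

Wx = [-2×3 + 2×-2, 2×3 + 1×-2]
   = [-10, 4]
y = Wx + b = [-10 + 0, 4 + 0] = [-10, 4]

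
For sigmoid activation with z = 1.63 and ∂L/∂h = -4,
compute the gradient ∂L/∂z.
∂L/∂z = -0.548

σ(1.63) = 0.8362
σ'(1.63) = σ(1.63)(1 - σ(1.63)) = 0.8362 × 0.1638 = 0.137
∂L/∂z = ∂L/∂h · σ'(z) = -4 × 0.137 = -0.548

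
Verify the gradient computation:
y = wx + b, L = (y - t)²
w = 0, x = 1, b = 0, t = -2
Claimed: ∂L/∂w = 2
Incorrect

y = (0)(1) + 0 = 0
∂L/∂y = 2(y - t) = 2(0 - -2) = 4
∂y/∂w = x = 1
∂L/∂w = 4 × 1 = 4

Claimed value: 2
Incorrect: The correct gradient is 4.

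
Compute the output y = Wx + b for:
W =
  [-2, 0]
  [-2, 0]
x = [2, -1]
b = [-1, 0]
y = [-5, -4]

Wx = [-2×2 + 0×-1, -2×2 + 0×-1]
   = [-4, -4]
y = Wx + b = [-4 + -1, -4 + 0] = [-5, -4]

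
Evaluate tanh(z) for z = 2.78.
0.9923

tanh(2.78) = (e^(2.78) - e^(-2.78))/(e^(2.78) + e^(-2.78)) = 0.9923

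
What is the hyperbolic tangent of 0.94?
0.7352

tanh(0.94) = (e^(0.94) - e^(-0.94))/(e^(0.94) + e^(-0.94)) = 0.7352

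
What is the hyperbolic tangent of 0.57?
0.5154

tanh(0.57) = (e^(0.57) - e^(-0.57))/(e^(0.57) + e^(-0.57)) = 0.5154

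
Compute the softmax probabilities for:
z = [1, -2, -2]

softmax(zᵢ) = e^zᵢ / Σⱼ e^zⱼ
p = [0.9094, 0.0453, 0.0453]

exp(z) = [2.718, 0.1353, 0.1353]
Sum = 2.989
p = [0.9094, 0.0453, 0.0453]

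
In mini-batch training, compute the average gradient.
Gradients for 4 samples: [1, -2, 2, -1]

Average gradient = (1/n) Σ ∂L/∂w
Average gradient = 0

Average = (1/4)(1 + -2 + 2 + -1) = 0/4 = 0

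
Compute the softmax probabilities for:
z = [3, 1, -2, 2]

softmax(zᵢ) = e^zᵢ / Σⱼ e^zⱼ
p = [0.6623, 0.0896, 0.0045, 0.2436]

exp(z) = [20.09, 2.718, 0.1353, 7.389]
Sum = 30.33
p = [0.6623, 0.0896, 0.0045, 0.2436]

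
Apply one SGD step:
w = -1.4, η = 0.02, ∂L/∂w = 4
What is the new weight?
w_new = -1.48

w_new = w - η·∂L/∂w = -1.4 - 0.02×(4) = -1.4 - (0.08) = -1.48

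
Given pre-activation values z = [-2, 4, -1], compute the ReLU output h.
h = [0, 4, 0]

ReLU applied element-wise: max(0,-2)=0, max(0,4)=4, max(0,-1)=0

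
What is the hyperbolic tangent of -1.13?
-0.811

tanh(-1.13) = (e^(-1.13) - e^(1.13))/(e^(-1.13) + e^(1.13)) = -0.811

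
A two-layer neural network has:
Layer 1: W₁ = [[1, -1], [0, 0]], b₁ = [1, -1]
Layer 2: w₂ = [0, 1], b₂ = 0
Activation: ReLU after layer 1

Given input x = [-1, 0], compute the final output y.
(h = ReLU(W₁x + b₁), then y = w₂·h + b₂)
y = 0

Layer 1 pre-activation: z₁ = [0, -1]
After ReLU: h = [0, 0]
Layer 2 output: y = 0×0 + 1×0 + 0 = 0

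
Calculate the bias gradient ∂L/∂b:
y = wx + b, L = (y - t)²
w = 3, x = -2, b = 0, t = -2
∂L/∂b = -8

y = wx + b = (3)(-2) + 0 = -6
∂L/∂y = 2(y - t) = 2(-6 - -2) = -8
∂y/∂b = 1
∂L/∂b = ∂L/∂y · ∂y/∂b = -8 × 1 = -8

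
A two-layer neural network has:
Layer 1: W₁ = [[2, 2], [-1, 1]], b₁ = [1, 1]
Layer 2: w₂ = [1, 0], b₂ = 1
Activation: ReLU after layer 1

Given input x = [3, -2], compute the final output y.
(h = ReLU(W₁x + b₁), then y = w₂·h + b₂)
y = 4

Layer 1 pre-activation: z₁ = [3, -4]
After ReLU: h = [3, 0]
Layer 2 output: y = 1×3 + 0×0 + 1 = 4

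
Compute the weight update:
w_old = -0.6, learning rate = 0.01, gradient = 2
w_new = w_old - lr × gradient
w_new = -0.62

w_new = w - η·∂L/∂w = -0.6 - 0.01×(2) = -0.6 - (0.02) = -0.62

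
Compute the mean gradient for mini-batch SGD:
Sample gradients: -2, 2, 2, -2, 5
Average gradient = 1

Average = (1/5)(-2 + 2 + 2 + -2 + 5) = 5/5 = 1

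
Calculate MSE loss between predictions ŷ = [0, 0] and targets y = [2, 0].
MSE = 2

MSE = (1/2)((0-2)² + (0-0)²) = (1/2)(4 + 0) = 2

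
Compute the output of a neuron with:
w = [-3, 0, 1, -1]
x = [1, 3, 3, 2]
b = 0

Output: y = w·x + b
y = -2

y = (-3)(1) + (0)(3) + (1)(3) + (-1)(2) + 0 = -2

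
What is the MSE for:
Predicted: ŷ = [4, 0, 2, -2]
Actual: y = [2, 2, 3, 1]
MSE = 4.5

MSE = (1/4)((4-2)² + (0-2)² + (2-3)² + (-2-1)²) = (1/4)(4 + 4 + 1 + 9) = 4.5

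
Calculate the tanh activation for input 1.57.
0.917

tanh(1.57) = (e^(1.57) - e^(-1.57))/(e^(1.57) + e^(-1.57)) = 0.917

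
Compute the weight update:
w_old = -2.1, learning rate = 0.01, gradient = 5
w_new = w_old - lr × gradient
w_new = -2.15

w_new = w - η·∂L/∂w = -2.1 - 0.01×(5) = -2.1 - (0.05) = -2.15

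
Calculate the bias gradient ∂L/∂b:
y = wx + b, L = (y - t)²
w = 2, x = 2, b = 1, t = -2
∂L/∂b = 14

y = wx + b = (2)(2) + 1 = 5
∂L/∂y = 2(y - t) = 2(5 - -2) = 14
∂y/∂b = 1
∂L/∂b = ∂L/∂y · ∂y/∂b = 14 × 1 = 14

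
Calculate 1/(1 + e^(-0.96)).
0.7231

sigmoid(0.96) = 1/(1 + e^(-0.96)) = 1/(1 + 0.3829) = 0.7231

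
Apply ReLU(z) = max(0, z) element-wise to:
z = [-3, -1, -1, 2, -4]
h = [0, 0, 0, 2, 0]

ReLU applied element-wise: max(0,-3)=0, max(0,-1)=0, max(0,-1)=0, max(0,2)=2, max(0,-4)=0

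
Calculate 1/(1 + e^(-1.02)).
0.735

sigmoid(1.02) = 1/(1 + e^(-1.02)) = 1/(1 + 0.3606) = 0.735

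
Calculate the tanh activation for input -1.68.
-0.9329

tanh(-1.68) = (e^(-1.68) - e^(1.68))/(e^(-1.68) + e^(1.68)) = -0.9329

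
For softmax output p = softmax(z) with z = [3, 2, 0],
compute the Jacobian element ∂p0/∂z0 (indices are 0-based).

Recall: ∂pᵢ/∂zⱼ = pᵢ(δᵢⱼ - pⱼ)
∂p0/∂z0 = 0.2078

p = softmax(z) = [0.7054, 0.2595, 0.03512]
p0 = 0.7054

∂p0/∂z0 = p0(1 - p0) = 0.7054 × (1 - 0.7054) = 0.2078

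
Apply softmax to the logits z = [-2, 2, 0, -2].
p = [0.0156, 0.8533, 0.1155, 0.0156]

exp(z) = [0.1353, 7.389, 1, 0.1353]
Sum = 8.66
p = [0.0156, 0.8533, 0.1155, 0.0156]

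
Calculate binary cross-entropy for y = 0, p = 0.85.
L = 1.897

L = -0·log(0.85) - 1·log(0.15) = -log(0.15) = 1.897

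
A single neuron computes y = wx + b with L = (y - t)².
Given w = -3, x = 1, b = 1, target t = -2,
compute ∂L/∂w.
∂L/∂w = 0

y = wx + b = (-3)(1) + 1 = -2
∂L/∂y = 2(y - t) = 2(-2 - -2) = 0
∂y/∂w = x = 1
∂L/∂w = ∂L/∂y · ∂y/∂w = 0 × 1 = 0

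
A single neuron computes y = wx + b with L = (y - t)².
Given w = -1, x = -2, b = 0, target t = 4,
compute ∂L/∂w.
∂L/∂w = 8

y = wx + b = (-1)(-2) + 0 = 2
∂L/∂y = 2(y - t) = 2(2 - 4) = -4
∂y/∂w = x = -2
∂L/∂w = ∂L/∂y · ∂y/∂w = -4 × -2 = 8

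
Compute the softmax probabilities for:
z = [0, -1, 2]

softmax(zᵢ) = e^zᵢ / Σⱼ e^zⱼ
p = [0.1142, 0.042, 0.8438]

exp(z) = [1, 0.3679, 7.389]
Sum = 8.757
p = [0.1142, 0.042, 0.8438]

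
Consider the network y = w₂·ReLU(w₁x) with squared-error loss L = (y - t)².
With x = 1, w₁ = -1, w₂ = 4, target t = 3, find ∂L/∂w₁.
∂L/∂w₁ = 0

Forward pass:
z = w₁x = -1×1 = -1
h = ReLU(-1) = 0
y = w₂h = 4×0 = 0

Backward pass:
∂L/∂y = 2(y - t) = 2(0 - 3) = -6
∂y/∂h = w₂ = 4
∂h/∂z = 0 (ReLU derivative)
∂z/∂w₁ = x = 1

∂L/∂w₁ = -6 × 4 × 0 × 1 = 0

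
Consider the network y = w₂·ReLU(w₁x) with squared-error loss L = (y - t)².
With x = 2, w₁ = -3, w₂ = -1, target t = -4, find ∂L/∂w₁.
∂L/∂w₁ = 0

Forward pass:
z = w₁x = -3×2 = -6
h = ReLU(-6) = 0
y = w₂h = -1×0 = 0

Backward pass:
∂L/∂y = 2(y - t) = 2(0 - -4) = 8
∂y/∂h = w₂ = -1
∂h/∂z = 0 (ReLU derivative)
∂z/∂w₁ = x = 2

∂L/∂w₁ = 8 × -1 × 0 × 2 = 0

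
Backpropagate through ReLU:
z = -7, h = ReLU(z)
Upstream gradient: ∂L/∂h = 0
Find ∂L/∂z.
∂L/∂z = 0

h = ReLU(-7) = 0
Since z < 0: ∂h/∂z = 0
∂L/∂z = ∂L/∂h · ∂h/∂z = 0 × 0 = 0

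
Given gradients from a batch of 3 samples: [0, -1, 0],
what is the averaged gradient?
Average gradient = -0.3333

Average = (1/3)(0 + -1 + 0) = -1/3 = -0.3333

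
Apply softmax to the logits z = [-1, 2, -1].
p = [0.0453, 0.9094, 0.0453]

exp(z) = [0.3679, 7.389, 0.3679]
Sum = 8.125
p = [0.0453, 0.9094, 0.0453]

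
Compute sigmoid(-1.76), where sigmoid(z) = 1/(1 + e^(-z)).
0.1468

sigmoid(-1.76) = 1/(1 + e^(1.76)) = 1/(1 + 5.812) = 0.1468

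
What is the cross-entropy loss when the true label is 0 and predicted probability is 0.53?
L = 0.755

L = -0·log(0.53) - 1·log(0.47) = -log(0.47) = 0.755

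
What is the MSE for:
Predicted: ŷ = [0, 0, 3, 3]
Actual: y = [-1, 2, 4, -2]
MSE = 7.75

MSE = (1/4)((0--1)² + (0-2)² + (3-4)² + (3--2)²) = (1/4)(1 + 4 + 1 + 25) = 7.75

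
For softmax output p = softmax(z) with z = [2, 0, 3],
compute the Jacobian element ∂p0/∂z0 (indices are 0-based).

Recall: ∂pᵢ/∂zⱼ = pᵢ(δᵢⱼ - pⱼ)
∂p0/∂z0 = 0.1922

p = softmax(z) = [0.2595, 0.03512, 0.7054]
p0 = 0.2595

∂p0/∂z0 = p0(1 - p0) = 0.2595 × (1 - 0.2595) = 0.1922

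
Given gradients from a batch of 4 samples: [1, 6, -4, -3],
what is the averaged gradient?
Average gradient = 0

Average = (1/4)(1 + 6 + -4 + -3) = 0/4 = 0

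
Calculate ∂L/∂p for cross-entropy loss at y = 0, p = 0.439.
∂L/∂p = 1.783

∂L/∂p = -y/p + (1-y)/(1-p) = 0 + 1/0.561 = 1.783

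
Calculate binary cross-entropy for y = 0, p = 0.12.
L = 0.1278

L = -0·log(0.12) - 1·log(0.88) = -log(0.88) = 0.1278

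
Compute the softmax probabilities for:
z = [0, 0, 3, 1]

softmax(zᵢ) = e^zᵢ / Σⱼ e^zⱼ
p = [0.0403, 0.0403, 0.8098, 0.1096]

exp(z) = [1, 1, 20.09, 2.718]
Sum = 24.8
p = [0.0403, 0.0403, 0.8098, 0.1096]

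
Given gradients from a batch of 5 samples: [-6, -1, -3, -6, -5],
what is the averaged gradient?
Average gradient = -4.2

Average = (1/5)(-6 + -1 + -3 + -6 + -5) = -21/5 = -4.2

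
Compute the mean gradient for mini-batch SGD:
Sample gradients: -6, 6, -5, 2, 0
Average gradient = -0.6

Average = (1/5)(-6 + 6 + -5 + 2 + 0) = -3/5 = -0.6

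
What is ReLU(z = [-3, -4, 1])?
h = [0, 0, 1]

ReLU applied element-wise: max(0,-3)=0, max(0,-4)=0, max(0,1)=1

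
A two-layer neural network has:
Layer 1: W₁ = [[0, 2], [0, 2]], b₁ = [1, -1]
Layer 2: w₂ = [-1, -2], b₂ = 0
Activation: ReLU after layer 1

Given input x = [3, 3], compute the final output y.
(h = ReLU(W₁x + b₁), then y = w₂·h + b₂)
y = -17

Layer 1 pre-activation: z₁ = [7, 5]
After ReLU: h = [7, 5]
Layer 2 output: y = -1×7 + -2×5 + 0 = -17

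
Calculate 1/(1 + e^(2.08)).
0.1111

sigmoid(-2.08) = 1/(1 + e^(2.08)) = 1/(1 + 8.004) = 0.1111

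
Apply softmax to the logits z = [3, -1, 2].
p = [0.7214, 0.0132, 0.2654]

exp(z) = [20.09, 0.3679, 7.389]
Sum = 27.84
p = [0.7214, 0.0132, 0.2654]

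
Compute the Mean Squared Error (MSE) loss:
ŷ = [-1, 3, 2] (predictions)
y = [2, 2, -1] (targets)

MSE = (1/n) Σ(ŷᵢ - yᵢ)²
MSE = 6.333

MSE = (1/3)((-1-2)² + (3-2)² + (2--1)²) = (1/3)(9 + 1 + 9) = 6.333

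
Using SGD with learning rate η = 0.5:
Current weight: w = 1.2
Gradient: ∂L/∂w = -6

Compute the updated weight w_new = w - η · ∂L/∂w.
w_new = 4.2

w_new = w - η·∂L/∂w = 1.2 - 0.5×(-6) = 1.2 - (-3) = 4.2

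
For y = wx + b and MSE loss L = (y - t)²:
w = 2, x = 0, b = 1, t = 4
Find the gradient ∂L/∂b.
∂L/∂b = -6

y = wx + b = (2)(0) + 1 = 1
∂L/∂y = 2(y - t) = 2(1 - 4) = -6
∂y/∂b = 1
∂L/∂b = ∂L/∂y · ∂y/∂b = -6 × 1 = -6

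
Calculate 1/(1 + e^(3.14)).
0.04149

sigmoid(-3.14) = 1/(1 + e^(3.14)) = 1/(1 + 23.1) = 0.04149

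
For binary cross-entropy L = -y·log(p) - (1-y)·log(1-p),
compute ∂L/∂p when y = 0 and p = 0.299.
∂L/∂p = 1.427

∂L/∂p = -y/p + (1-y)/(1-p) = 0 + 1/0.701 = 1.427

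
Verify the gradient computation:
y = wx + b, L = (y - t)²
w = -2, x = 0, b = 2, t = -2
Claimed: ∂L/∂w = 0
Correct

y = (-2)(0) + 2 = 2
∂L/∂y = 2(y - t) = 2(2 - -2) = 8
∂y/∂w = x = 0
∂L/∂w = 8 × 0 = 0

Claimed value: 0
Correct: The correct gradient is 0.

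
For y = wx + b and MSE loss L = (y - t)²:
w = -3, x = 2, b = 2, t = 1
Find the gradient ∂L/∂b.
∂L/∂b = -10

y = wx + b = (-3)(2) + 2 = -4
∂L/∂y = 2(y - t) = 2(-4 - 1) = -10
∂y/∂b = 1
∂L/∂b = ∂L/∂y · ∂y/∂b = -10 × 1 = -10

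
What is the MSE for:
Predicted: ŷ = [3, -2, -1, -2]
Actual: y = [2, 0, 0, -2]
MSE = 1.5

MSE = (1/4)((3-2)² + (-2-0)² + (-1-0)² + (-2--2)²) = (1/4)(1 + 4 + 1 + 0) = 1.5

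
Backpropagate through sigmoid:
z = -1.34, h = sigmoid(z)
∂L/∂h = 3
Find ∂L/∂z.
∂L/∂z = 0.4933

σ(-1.34) = 0.2075
σ'(-1.34) = σ(-1.34)(1 - σ(-1.34)) = 0.2075 × 0.7925 = 0.1644
∂L/∂z = ∂L/∂h · σ'(z) = 3 × 0.1644 = 0.4933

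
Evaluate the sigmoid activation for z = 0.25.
0.5622

sigmoid(0.25) = 1/(1 + e^(-0.25)) = 1/(1 + 0.7788) = 0.5622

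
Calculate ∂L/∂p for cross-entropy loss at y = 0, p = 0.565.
∂L/∂p = 2.299

∂L/∂p = -y/p + (1-y)/(1-p) = 0 + 1/0.435 = 2.299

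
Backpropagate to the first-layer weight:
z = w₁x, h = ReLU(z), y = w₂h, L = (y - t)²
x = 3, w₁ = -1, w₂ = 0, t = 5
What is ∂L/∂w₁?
∂L/∂w₁ = 0

Forward pass:
z = w₁x = -1×3 = -3
h = ReLU(-3) = 0
y = w₂h = 0×0 = 0

Backward pass:
∂L/∂y = 2(y - t) = 2(0 - 5) = -10
∂y/∂h = w₂ = 0
∂h/∂z = 0 (ReLU derivative)
∂z/∂w₁ = x = 3

∂L/∂w₁ = -10 × 0 × 0 × 3 = 0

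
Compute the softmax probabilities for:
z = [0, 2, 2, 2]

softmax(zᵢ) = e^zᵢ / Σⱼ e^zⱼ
p = [0.0432, 0.3189, 0.3189, 0.3189]

exp(z) = [1, 7.389, 7.389, 7.389]
Sum = 23.17
p = [0.0432, 0.3189, 0.3189, 0.3189]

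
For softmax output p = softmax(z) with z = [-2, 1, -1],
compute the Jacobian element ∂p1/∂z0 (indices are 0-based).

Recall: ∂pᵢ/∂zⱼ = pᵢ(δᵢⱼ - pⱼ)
∂p1/∂z0 = -0.03545

p = softmax(z) = [0.04201, 0.8438, 0.1142]
p1 = 0.8438, p0 = 0.04201

∂p1/∂z0 = -p1 × p0 = -0.8438 × 0.04201 = -0.03545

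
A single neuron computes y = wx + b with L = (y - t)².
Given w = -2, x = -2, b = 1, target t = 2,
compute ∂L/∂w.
∂L/∂w = -12

y = wx + b = (-2)(-2) + 1 = 5
∂L/∂y = 2(y - t) = 2(5 - 2) = 6
∂y/∂w = x = -2
∂L/∂w = ∂L/∂y · ∂y/∂w = 6 × -2 = -12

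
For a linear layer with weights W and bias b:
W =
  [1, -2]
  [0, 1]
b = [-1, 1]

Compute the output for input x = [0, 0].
y = [-1, 1]

Wx = [1×0 + -2×0, 0×0 + 1×0]
   = [0, 0]
y = Wx + b = [0 + -1, 0 + 1] = [-1, 1]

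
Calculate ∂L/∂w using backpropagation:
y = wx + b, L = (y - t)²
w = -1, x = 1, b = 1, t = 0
∂L/∂w = 0

y = wx + b = (-1)(1) + 1 = 0
∂L/∂y = 2(y - t) = 2(0 - 0) = 0
∂y/∂w = x = 1
∂L/∂w = ∂L/∂y · ∂y/∂w = 0 × 1 = 0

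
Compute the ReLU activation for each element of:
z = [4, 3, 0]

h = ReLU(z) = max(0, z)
h = [4, 3, 0]

ReLU applied element-wise: max(0,4)=4, max(0,3)=3, max(0,0)=0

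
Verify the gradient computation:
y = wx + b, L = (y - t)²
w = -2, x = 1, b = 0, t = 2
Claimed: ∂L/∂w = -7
Incorrect

y = (-2)(1) + 0 = -2
∂L/∂y = 2(y - t) = 2(-2 - 2) = -8
∂y/∂w = x = 1
∂L/∂w = -8 × 1 = -8

Claimed value: -7
Incorrect: The correct gradient is -8.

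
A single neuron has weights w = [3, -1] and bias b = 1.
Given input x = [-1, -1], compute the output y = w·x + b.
y = -1

y = (3)(-1) + (-1)(-1) + 1 = -1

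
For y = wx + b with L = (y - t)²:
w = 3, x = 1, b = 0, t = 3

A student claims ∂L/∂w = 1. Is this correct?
Incorrect

y = (3)(1) + 0 = 3
∂L/∂y = 2(y - t) = 2(3 - 3) = 0
∂y/∂w = x = 1
∂L/∂w = 0 × 1 = 0

Claimed value: 1
Incorrect: The correct gradient is 0.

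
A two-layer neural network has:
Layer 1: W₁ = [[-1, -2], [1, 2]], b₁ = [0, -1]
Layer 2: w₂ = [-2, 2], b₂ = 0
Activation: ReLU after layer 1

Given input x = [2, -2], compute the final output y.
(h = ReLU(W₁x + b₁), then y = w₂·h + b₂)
y = -4

Layer 1 pre-activation: z₁ = [2, -3]
After ReLU: h = [2, 0]
Layer 2 output: y = -2×2 + 2×0 + 0 = -4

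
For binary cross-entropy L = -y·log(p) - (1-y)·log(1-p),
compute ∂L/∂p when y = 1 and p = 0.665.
∂L/∂p = -1.504

∂L/∂p = -y/p + (1-y)/(1-p) = -1/0.665 + 0 = -1.504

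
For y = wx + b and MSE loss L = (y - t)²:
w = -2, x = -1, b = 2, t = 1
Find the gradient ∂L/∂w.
∂L/∂w = -6

y = wx + b = (-2)(-1) + 2 = 4
∂L/∂y = 2(y - t) = 2(4 - 1) = 6
∂y/∂w = x = -1
∂L/∂w = ∂L/∂y · ∂y/∂w = 6 × -1 = -6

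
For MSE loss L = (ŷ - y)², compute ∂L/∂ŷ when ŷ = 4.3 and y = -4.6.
∂L/∂ŷ = 17.8

∂L/∂ŷ = 2(ŷ - y) = 2(4.3 - -4.6) = 2(8.9) = 17.8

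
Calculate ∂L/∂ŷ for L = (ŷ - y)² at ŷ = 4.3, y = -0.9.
∂L/∂ŷ = 10.4

∂L/∂ŷ = 2(ŷ - y) = 2(4.3 - -0.9) = 2(5.2) = 10.4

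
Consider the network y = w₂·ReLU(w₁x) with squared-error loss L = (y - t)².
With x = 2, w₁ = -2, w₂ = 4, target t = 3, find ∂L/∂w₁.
∂L/∂w₁ = 0

Forward pass:
z = w₁x = -2×2 = -4
h = ReLU(-4) = 0
y = w₂h = 4×0 = 0

Backward pass:
∂L/∂y = 2(y - t) = 2(0 - 3) = -6
∂y/∂h = w₂ = 4
∂h/∂z = 0 (ReLU derivative)
∂z/∂w₁ = x = 2

∂L/∂w₁ = -6 × 4 × 0 × 2 = 0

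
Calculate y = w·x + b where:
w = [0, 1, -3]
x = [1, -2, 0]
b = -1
y = -3

y = (0)(1) + (1)(-2) + (-3)(0) + -1 = -3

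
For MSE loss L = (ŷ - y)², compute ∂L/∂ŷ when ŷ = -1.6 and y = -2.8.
∂L/∂ŷ = 2.4

∂L/∂ŷ = 2(ŷ - y) = 2(-1.6 - -2.8) = 2(1.2) = 2.4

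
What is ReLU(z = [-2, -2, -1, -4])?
h = [0, 0, 0, 0]

ReLU applied element-wise: max(0,-2)=0, max(0,-2)=0, max(0,-1)=0, max(0,-4)=0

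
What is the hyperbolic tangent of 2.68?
0.9906

tanh(2.68) = (e^(2.68) - e^(-2.68))/(e^(2.68) + e^(-2.68)) = 0.9906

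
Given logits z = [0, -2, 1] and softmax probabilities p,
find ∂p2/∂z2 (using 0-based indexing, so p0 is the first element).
∂p2/∂z2 = 0.2078

p = softmax(z) = [0.2595, 0.03512, 0.7054]
p2 = 0.7054

∂p2/∂z2 = p2(1 - p2) = 0.7054 × (1 - 0.7054) = 0.2078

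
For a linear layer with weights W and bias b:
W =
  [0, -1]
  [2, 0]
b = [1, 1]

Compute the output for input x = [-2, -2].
y = [3, -3]

Wx = [0×-2 + -1×-2, 2×-2 + 0×-2]
   = [2, -4]
y = Wx + b = [2 + 1, -4 + 1] = [3, -3]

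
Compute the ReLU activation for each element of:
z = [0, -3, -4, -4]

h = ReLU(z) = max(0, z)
h = [0, 0, 0, 0]

ReLU applied element-wise: max(0,0)=0, max(0,-3)=0, max(0,-4)=0, max(0,-4)=0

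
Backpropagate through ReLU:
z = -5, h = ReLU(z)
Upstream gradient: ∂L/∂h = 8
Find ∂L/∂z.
∂L/∂z = 0

h = ReLU(-5) = 0
Since z < 0: ∂h/∂z = 0
∂L/∂z = ∂L/∂h · ∂h/∂z = 8 × 0 = 0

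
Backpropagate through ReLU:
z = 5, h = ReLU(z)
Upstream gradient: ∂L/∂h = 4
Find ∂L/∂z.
∂L/∂z = 4

h = ReLU(5) = 5
Since z > 0: ∂h/∂z = 1
∂L/∂z = ∂L/∂h · ∂h/∂z = 4 × 1 = 4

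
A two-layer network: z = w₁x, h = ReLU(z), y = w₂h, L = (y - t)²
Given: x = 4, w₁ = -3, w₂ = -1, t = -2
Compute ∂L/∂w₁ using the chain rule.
∂L/∂w₁ = 0

Forward pass:
z = w₁x = -3×4 = -12
h = ReLU(-12) = 0
y = w₂h = -1×0 = 0

Backward pass:
∂L/∂y = 2(y - t) = 2(0 - -2) = 4
∂y/∂h = w₂ = -1
∂h/∂z = 0 (ReLU derivative)
∂z/∂w₁ = x = 4

∂L/∂w₁ = 4 × -1 × 0 × 4 = 0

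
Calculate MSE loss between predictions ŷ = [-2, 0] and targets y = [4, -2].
MSE = 20

MSE = (1/2)((-2-4)² + (0--2)²) = (1/2)(36 + 4) = 20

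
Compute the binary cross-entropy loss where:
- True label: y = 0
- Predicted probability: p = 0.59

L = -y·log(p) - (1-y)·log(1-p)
L = 0.8916

L = -0·log(0.59) - 1·log(0.41) = -log(0.41) = 0.8916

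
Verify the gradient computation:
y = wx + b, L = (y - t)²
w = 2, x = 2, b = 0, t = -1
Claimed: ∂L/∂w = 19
Incorrect

y = (2)(2) + 0 = 4
∂L/∂y = 2(y - t) = 2(4 - -1) = 10
∂y/∂w = x = 2
∂L/∂w = 10 × 2 = 20

Claimed value: 19
Incorrect: The correct gradient is 20.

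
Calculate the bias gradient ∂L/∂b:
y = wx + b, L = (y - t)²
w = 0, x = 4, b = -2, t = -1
∂L/∂b = -2

y = wx + b = (0)(4) + -2 = -2
∂L/∂y = 2(y - t) = 2(-2 - -1) = -2
∂y/∂b = 1
∂L/∂b = ∂L/∂y · ∂y/∂b = -2 × 1 = -2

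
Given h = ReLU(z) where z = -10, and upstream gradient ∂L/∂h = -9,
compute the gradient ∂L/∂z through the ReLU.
∂L/∂z = 0

h = ReLU(-10) = 0
Since z < 0: ∂h/∂z = 0
∂L/∂z = ∂L/∂h · ∂h/∂z = -9 × 0 = 0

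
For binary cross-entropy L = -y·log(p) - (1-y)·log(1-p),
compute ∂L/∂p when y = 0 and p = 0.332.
∂L/∂p = 1.497

∂L/∂p = -y/p + (1-y)/(1-p) = 0 + 1/0.668 = 1.497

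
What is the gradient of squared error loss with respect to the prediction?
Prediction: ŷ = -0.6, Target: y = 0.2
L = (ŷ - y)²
∂L/∂ŷ = -1.6

∂L/∂ŷ = 2(ŷ - y) = 2(-0.6 - 0.2) = 2(-0.8) = -1.6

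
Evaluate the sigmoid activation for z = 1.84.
0.8629

sigmoid(1.84) = 1/(1 + e^(-1.84)) = 1/(1 + 0.1588) = 0.8629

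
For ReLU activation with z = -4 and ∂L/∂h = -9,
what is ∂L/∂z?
∂L/∂z = 0

h = ReLU(-4) = 0
Since z < 0: ∂h/∂z = 0
∂L/∂z = ∂L/∂h · ∂h/∂z = -9 × 0 = 0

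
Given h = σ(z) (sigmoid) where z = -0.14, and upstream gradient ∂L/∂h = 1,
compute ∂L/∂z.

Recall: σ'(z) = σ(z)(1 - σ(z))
∂L/∂z = 0.2488

σ(-0.14) = 0.4651
σ'(-0.14) = σ(-0.14)(1 - σ(-0.14)) = 0.4651 × 0.5349 = 0.2488
∂L/∂z = ∂L/∂h · σ'(z) = 1 × 0.2488 = 0.2488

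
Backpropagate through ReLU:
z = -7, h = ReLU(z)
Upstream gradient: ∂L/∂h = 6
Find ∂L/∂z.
∂L/∂z = 0

h = ReLU(-7) = 0
Since z < 0: ∂h/∂z = 0
∂L/∂z = ∂L/∂h · ∂h/∂z = 6 × 0 = 0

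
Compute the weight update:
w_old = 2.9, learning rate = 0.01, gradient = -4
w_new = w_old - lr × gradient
w_new = 2.94

w_new = w - η·∂L/∂w = 2.9 - 0.01×(-4) = 2.9 - (-0.04) = 2.94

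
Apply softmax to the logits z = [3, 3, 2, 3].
p = [0.2969, 0.2969, 0.1092, 0.2969]

exp(z) = [20.09, 20.09, 7.389, 20.09]
Sum = 67.65
p = [0.2969, 0.2969, 0.1092, 0.2969]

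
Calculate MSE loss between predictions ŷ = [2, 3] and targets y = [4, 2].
MSE = 2.5

MSE = (1/2)((2-4)² + (3-2)²) = (1/2)(4 + 1) = 2.5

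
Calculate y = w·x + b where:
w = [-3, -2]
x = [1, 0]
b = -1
y = -4

y = (-3)(1) + (-2)(0) + -1 = -4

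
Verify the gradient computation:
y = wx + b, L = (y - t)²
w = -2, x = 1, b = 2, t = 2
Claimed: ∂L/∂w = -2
Incorrect

y = (-2)(1) + 2 = 0
∂L/∂y = 2(y - t) = 2(0 - 2) = -4
∂y/∂w = x = 1
∂L/∂w = -4 × 1 = -4

Claimed value: -2
Incorrect: The correct gradient is -4.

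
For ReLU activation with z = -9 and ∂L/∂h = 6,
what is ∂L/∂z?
∂L/∂z = 0

h = ReLU(-9) = 0
Since z < 0: ∂h/∂z = 0
∂L/∂z = ∂L/∂h · ∂h/∂z = 6 × 0 = 0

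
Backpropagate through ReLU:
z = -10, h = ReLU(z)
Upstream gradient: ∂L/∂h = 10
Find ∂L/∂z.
∂L/∂z = 0

h = ReLU(-10) = 0
Since z < 0: ∂h/∂z = 0
∂L/∂z = ∂L/∂h · ∂h/∂z = 10 × 0 = 0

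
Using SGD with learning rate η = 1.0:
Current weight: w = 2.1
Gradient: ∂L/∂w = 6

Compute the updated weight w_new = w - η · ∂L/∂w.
w_new = -3.9

w_new = w - η·∂L/∂w = 2.1 - 1.0×(6) = 2.1 - (6) = -3.9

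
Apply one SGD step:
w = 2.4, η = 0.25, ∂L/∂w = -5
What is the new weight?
w_new = 3.65

w_new = w - η·∂L/∂w = 2.4 - 0.25×(-5) = 2.4 - (-1.25) = 3.65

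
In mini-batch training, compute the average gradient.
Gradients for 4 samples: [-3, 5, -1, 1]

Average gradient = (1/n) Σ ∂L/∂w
Average gradient = 0.5

Average = (1/4)(-3 + 5 + -1 + 1) = 2/4 = 0.5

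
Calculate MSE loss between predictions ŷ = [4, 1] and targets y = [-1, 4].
MSE = 17

MSE = (1/2)((4--1)² + (1-4)²) = (1/2)(25 + 9) = 17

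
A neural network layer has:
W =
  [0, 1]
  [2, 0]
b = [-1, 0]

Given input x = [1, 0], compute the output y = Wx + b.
y = [-1, 2]

Wx = [0×1 + 1×0, 2×1 + 0×0]
   = [0, 2]
y = Wx + b = [0 + -1, 2 + 0] = [-1, 2]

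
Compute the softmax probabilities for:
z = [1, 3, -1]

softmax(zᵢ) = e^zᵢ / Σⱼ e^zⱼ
p = [0.1173, 0.8668, 0.0159]

exp(z) = [2.718, 20.09, 0.3679]
Sum = 23.17
p = [0.1173, 0.8668, 0.0159]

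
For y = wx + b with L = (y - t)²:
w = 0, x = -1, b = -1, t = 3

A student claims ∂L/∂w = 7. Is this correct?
Incorrect

y = (0)(-1) + -1 = -1
∂L/∂y = 2(y - t) = 2(-1 - 3) = -8
∂y/∂w = x = -1
∂L/∂w = -8 × -1 = 8

Claimed value: 7
Incorrect: The correct gradient is 8.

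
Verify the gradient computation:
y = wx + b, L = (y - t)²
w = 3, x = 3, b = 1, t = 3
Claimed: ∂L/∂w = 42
Correct

y = (3)(3) + 1 = 10
∂L/∂y = 2(y - t) = 2(10 - 3) = 14
∂y/∂w = x = 3
∂L/∂w = 14 × 3 = 42

Claimed value: 42
Correct: The correct gradient is 42.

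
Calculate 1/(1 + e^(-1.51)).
0.8191

sigmoid(1.51) = 1/(1 + e^(-1.51)) = 1/(1 + 0.2209) = 0.8191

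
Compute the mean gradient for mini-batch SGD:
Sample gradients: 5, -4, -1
Average gradient = 0

Average = (1/3)(5 + -4 + -1) = 0/3 = 0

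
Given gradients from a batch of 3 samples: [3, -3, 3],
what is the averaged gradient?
Average gradient = 1

Average = (1/3)(3 + -3 + 3) = 3/3 = 1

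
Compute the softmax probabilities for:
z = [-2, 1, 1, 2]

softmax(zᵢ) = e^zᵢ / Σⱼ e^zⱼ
p = [0.0104, 0.2097, 0.2097, 0.5701]

exp(z) = [0.1353, 2.718, 2.718, 7.389]
Sum = 12.96
p = [0.0104, 0.2097, 0.2097, 0.5701]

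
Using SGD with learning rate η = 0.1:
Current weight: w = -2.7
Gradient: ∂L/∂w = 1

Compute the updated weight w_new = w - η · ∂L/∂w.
w_new = -2.8

w_new = w - η·∂L/∂w = -2.7 - 0.1×(1) = -2.7 - (0.1) = -2.8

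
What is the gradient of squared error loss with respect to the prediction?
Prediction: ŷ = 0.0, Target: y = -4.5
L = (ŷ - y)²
∂L/∂ŷ = 9.0

∂L/∂ŷ = 2(ŷ - y) = 2(0.0 - -4.5) = 2(4.5) = 9.0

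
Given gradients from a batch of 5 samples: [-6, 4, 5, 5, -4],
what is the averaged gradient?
Average gradient = 0.8

Average = (1/5)(-6 + 4 + 5 + 5 + -4) = 4/5 = 0.8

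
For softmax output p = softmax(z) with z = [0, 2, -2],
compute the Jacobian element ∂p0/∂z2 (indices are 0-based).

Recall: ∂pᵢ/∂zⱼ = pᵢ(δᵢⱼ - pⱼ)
∂p0/∂z2 = -0.001862

p = softmax(z) = [0.1173, 0.8668, 0.01588]
p0 = 0.1173, p2 = 0.01588

∂p0/∂z2 = -p0 × p2 = -0.1173 × 0.01588 = -0.001862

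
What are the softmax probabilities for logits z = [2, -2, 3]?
p = [0.2676, 0.0049, 0.7275]

exp(z) = [7.389, 0.1353, 20.09]
Sum = 27.61
p = [0.2676, 0.0049, 0.7275]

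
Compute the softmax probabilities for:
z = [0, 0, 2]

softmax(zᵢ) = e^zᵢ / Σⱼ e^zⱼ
p = [0.1065, 0.1065, 0.787]

exp(z) = [1, 1, 7.389]
Sum = 9.389
p = [0.1065, 0.1065, 0.787]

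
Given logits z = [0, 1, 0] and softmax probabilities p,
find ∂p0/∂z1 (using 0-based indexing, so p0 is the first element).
∂p0/∂z1 = -0.1221

p = softmax(z) = [0.2119, 0.5761, 0.2119]
p0 = 0.2119, p1 = 0.5761

∂p0/∂z1 = -p0 × p1 = -0.2119 × 0.5761 = -0.1221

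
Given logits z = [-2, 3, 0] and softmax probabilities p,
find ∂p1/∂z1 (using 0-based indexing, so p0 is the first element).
∂p1/∂z1 = 0.05064

p = softmax(z) = [0.006377, 0.9465, 0.04712]
p1 = 0.9465

∂p1/∂z1 = p1(1 - p1) = 0.9465 × (1 - 0.9465) = 0.05064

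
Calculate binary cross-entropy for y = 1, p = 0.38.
L = 0.9676

L = -1·log(0.38) - 0·log(0.62) = -log(0.38) = 0.9676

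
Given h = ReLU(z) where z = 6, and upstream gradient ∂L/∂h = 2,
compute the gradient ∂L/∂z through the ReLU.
∂L/∂z = 2

h = ReLU(6) = 6
Since z > 0: ∂h/∂z = 1
∂L/∂z = ∂L/∂h · ∂h/∂z = 2 × 1 = 2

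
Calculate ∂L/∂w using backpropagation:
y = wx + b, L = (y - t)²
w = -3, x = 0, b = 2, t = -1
∂L/∂w = 0

y = wx + b = (-3)(0) + 2 = 2
∂L/∂y = 2(y - t) = 2(2 - -1) = 6
∂y/∂w = x = 0
∂L/∂w = ∂L/∂y · ∂y/∂w = 6 × 0 = 0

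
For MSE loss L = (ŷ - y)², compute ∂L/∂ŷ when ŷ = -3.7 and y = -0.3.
∂L/∂ŷ = -6.8

∂L/∂ŷ = 2(ŷ - y) = 2(-3.7 - -0.3) = 2(-3.4) = -6.8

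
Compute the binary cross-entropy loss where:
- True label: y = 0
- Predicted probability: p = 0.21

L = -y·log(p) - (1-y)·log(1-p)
L = 0.2357

L = -0·log(0.21) - 1·log(0.79) = -log(0.79) = 0.2357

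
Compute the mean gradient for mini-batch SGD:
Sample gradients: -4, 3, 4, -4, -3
Average gradient = -0.8

Average = (1/5)(-4 + 3 + 4 + -4 + -3) = -4/5 = -0.8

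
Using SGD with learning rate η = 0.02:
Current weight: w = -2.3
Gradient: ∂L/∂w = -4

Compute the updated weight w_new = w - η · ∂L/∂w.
w_new = -2.22

w_new = w - η·∂L/∂w = -2.3 - 0.02×(-4) = -2.3 - (-0.08) = -2.22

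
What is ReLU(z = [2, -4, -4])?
h = [2, 0, 0]

ReLU applied element-wise: max(0,2)=2, max(0,-4)=0, max(0,-4)=0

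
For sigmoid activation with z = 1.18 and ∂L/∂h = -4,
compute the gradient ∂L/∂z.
∂L/∂z = -0.7192

σ(1.18) = 0.7649
σ'(1.18) = σ(1.18)(1 - σ(1.18)) = 0.7649 × 0.2351 = 0.1798
∂L/∂z = ∂L/∂h · σ'(z) = -4 × 0.1798 = -0.7192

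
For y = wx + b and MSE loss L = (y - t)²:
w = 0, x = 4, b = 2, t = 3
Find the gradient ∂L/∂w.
∂L/∂w = -8

y = wx + b = (0)(4) + 2 = 2
∂L/∂y = 2(y - t) = 2(2 - 3) = -2
∂y/∂w = x = 4
∂L/∂w = ∂L/∂y · ∂y/∂w = -2 × 4 = -8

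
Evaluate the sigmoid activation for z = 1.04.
0.7389

sigmoid(1.04) = 1/(1 + e^(-1.04)) = 1/(1 + 0.3535) = 0.7389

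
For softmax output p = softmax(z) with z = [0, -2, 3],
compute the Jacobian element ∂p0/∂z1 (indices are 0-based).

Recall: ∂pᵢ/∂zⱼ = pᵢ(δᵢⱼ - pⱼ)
∂p0/∂z1 = -0.0003005

p = softmax(z) = [0.04712, 0.006377, 0.9465]
p0 = 0.04712, p1 = 0.006377

∂p0/∂z1 = -p0 × p1 = -0.04712 × 0.006377 = -0.0003005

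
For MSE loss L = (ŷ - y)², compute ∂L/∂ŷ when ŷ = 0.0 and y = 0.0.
∂L/∂ŷ = 0.0

∂L/∂ŷ = 2(ŷ - y) = 2(0.0 - 0.0) = 2(0.0) = 0.0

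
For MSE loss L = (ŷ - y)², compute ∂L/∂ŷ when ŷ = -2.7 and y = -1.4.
∂L/∂ŷ = -2.6

∂L/∂ŷ = 2(ŷ - y) = 2(-2.7 - -1.4) = 2(-1.3) = -2.6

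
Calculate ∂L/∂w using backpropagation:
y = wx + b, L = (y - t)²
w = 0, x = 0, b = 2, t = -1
∂L/∂w = 0

y = wx + b = (0)(0) + 2 = 2
∂L/∂y = 2(y - t) = 2(2 - -1) = 6
∂y/∂w = x = 0
∂L/∂w = ∂L/∂y · ∂y/∂w = 6 × 0 = 0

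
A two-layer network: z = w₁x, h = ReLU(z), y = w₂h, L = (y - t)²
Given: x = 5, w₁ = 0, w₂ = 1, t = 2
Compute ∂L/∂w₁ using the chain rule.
∂L/∂w₁ = 0

Forward pass:
z = w₁x = 0×5 = 0
h = ReLU(0) = 0
y = w₂h = 1×0 = 0

Backward pass:
∂L/∂y = 2(y - t) = 2(0 - 2) = -4
∂y/∂h = w₂ = 1
∂h/∂z = 0 (ReLU derivative)
∂z/∂w₁ = x = 5

∂L/∂w₁ = -4 × 1 × 0 × 5 = 0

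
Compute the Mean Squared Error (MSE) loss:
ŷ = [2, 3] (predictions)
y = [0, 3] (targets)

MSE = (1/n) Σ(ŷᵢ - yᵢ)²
MSE = 2

MSE = (1/2)((2-0)² + (3-3)²) = (1/2)(4 + 0) = 2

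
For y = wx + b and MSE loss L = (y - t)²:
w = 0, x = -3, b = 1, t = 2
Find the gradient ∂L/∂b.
∂L/∂b = -2

y = wx + b = (0)(-3) + 1 = 1
∂L/∂y = 2(y - t) = 2(1 - 2) = -2
∂y/∂b = 1
∂L/∂b = ∂L/∂y · ∂y/∂b = -2 × 1 = -2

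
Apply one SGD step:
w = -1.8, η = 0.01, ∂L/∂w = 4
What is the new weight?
w_new = -1.84

w_new = w - η·∂L/∂w = -1.8 - 0.01×(4) = -1.8 - (0.04) = -1.84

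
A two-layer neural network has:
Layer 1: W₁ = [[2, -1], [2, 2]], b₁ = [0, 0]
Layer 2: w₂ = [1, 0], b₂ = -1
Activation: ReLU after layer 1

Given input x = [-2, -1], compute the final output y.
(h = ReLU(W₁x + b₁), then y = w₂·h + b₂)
y = -1

Layer 1 pre-activation: z₁ = [-3, -6]
After ReLU: h = [0, 0]
Layer 2 output: y = 1×0 + 0×0 + -1 = -1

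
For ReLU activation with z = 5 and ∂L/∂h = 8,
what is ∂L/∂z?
∂L/∂z = 8

h = ReLU(5) = 5
Since z > 0: ∂h/∂z = 1
∂L/∂z = ∂L/∂h · ∂h/∂z = 8 × 1 = 8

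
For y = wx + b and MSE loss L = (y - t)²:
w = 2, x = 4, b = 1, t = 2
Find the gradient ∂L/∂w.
∂L/∂w = 56

y = wx + b = (2)(4) + 1 = 9
∂L/∂y = 2(y - t) = 2(9 - 2) = 14
∂y/∂w = x = 4
∂L/∂w = ∂L/∂y · ∂y/∂w = 14 × 4 = 56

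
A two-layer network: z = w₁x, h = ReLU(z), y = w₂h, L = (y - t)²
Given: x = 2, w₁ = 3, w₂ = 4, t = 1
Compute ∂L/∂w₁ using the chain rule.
∂L/∂w₁ = 368

Forward pass:
z = w₁x = 3×2 = 6
h = ReLU(6) = 6
y = w₂h = 4×6 = 24

Backward pass:
∂L/∂y = 2(y - t) = 2(24 - 1) = 46
∂y/∂h = w₂ = 4
∂h/∂z = 1 (ReLU derivative)
∂z/∂w₁ = x = 2

∂L/∂w₁ = 46 × 4 × 1 × 2 = 368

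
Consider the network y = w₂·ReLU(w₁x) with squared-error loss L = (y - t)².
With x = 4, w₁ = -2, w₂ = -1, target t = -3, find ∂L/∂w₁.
∂L/∂w₁ = 0

Forward pass:
z = w₁x = -2×4 = -8
h = ReLU(-8) = 0
y = w₂h = -1×0 = 0

Backward pass:
∂L/∂y = 2(y - t) = 2(0 - -3) = 6
∂y/∂h = w₂ = -1
∂h/∂z = 0 (ReLU derivative)
∂z/∂w₁ = x = 4

∂L/∂w₁ = 6 × -1 × 0 × 4 = 0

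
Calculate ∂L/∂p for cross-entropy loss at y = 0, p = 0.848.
∂L/∂p = 6.579

∂L/∂p = -y/p + (1-y)/(1-p) = 0 + 1/0.152 = 6.579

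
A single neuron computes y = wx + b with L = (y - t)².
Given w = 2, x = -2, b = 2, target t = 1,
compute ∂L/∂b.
∂L/∂b = -6

y = wx + b = (2)(-2) + 2 = -2
∂L/∂y = 2(y - t) = 2(-2 - 1) = -6
∂y/∂b = 1
∂L/∂b = ∂L/∂y · ∂y/∂b = -6 × 1 = -6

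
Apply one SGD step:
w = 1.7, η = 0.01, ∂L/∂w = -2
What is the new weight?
w_new = 1.72

w_new = w - η·∂L/∂w = 1.7 - 0.01×(-2) = 1.7 - (-0.02) = 1.72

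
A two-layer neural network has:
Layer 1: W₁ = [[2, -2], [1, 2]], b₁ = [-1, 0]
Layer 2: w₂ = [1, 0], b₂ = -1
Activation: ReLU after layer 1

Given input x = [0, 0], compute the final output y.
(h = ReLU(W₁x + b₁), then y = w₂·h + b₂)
y = -1

Layer 1 pre-activation: z₁ = [-1, 0]
After ReLU: h = [0, 0]
Layer 2 output: y = 1×0 + 0×0 + -1 = -1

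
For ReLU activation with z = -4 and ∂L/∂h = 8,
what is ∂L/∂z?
∂L/∂z = 0

h = ReLU(-4) = 0
Since z < 0: ∂h/∂z = 0
∂L/∂z = ∂L/∂h · ∂h/∂z = 8 × 0 = 0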